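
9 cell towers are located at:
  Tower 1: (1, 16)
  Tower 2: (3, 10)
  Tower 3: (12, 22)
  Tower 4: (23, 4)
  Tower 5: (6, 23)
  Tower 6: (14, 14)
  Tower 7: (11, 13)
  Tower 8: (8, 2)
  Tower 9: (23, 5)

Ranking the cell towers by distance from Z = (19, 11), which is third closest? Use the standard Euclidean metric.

Tower 4

Squared Euclidean distances:
d²(Z, Tower 1) = (19−1)² + (11−16)² = 324 + 25 = 349
d²(Z, Tower 2) = (19−3)² + (11−10)² = 256 + 1 = 257
d²(Z, Tower 3) = (19−12)² + (11−22)² = 49 + 121 = 170
d²(Z, Tower 4) = (19−23)² + (11−4)² = 16 + 49 = 65
d²(Z, Tower 5) = (19−6)² + (11−23)² = 169 + 144 = 313
d²(Z, Tower 6) = (19−14)² + (11−14)² = 25 + 9 = 34
d²(Z, Tower 7) = (19−11)² + (11−13)² = 64 + 4 = 68
d²(Z, Tower 8) = (19−8)² + (11−2)² = 121 + 81 = 202
d²(Z, Tower 9) = (19−23)² + (11−5)² = 16 + 36 = 52
Sorted ascending: Tower 6, Tower 9, Tower 4, Tower 7, … — the third-nearest is Tower 4.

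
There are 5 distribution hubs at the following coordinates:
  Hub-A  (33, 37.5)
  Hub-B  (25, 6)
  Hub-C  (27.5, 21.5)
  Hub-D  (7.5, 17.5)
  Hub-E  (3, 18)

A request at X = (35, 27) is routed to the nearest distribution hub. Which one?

Compare squared distances (the ordering matches that of the actual distances):
d²(X, Hub-A) = (35−33)² + (27−37.5)² = 4 + 110.25 = 114.25
d²(X, Hub-B) = (35−25)² + (27−6)² = 100 + 441 = 541
d²(X, Hub-C) = (35−27.5)² + (27−21.5)² = 56.25 + 30.25 = 86.5
d²(X, Hub-D) = (35−7.5)² + (27−17.5)² = 756.25 + 90.25 = 846.5
d²(X, Hub-E) = (35−3)² + (27−18)² = 1024 + 81 = 1105
The smallest is to Hub-C, so X lies in the Voronoi region of Hub-C.

Hub-C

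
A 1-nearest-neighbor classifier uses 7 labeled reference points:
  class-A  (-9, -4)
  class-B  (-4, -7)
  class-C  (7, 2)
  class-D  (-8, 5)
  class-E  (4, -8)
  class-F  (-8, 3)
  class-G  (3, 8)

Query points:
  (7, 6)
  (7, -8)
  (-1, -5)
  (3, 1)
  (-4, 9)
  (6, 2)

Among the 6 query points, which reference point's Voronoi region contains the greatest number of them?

(7, 6) — d² to each: class-A:356, class-B:290, class-C:16, class-D:226, class-E:205, class-F:234, class-G:20 → nearest is class-C
(7, -8) — d² to each: class-A:272, class-B:122, class-C:100, class-D:394, class-E:9, class-F:346, class-G:272 → nearest is class-E
(-1, -5) — d² to each: class-A:65, class-B:13, class-C:113, class-D:149, class-E:34, class-F:113, class-G:185 → nearest is class-B
(3, 1) — d² to each: class-A:169, class-B:113, class-C:17, class-D:137, class-E:82, class-F:125, class-G:49 → nearest is class-C
(-4, 9) — d² to each: class-A:194, class-B:256, class-C:170, class-D:32, class-E:353, class-F:52, class-G:50 → nearest is class-D
(6, 2) — d² to each: class-A:261, class-B:181, class-C:1, class-D:205, class-E:104, class-F:197, class-G:45 → nearest is class-C
Tally — class-B:1, class-C:3, class-D:1, class-E:1. class-C captures the most (3).

class-C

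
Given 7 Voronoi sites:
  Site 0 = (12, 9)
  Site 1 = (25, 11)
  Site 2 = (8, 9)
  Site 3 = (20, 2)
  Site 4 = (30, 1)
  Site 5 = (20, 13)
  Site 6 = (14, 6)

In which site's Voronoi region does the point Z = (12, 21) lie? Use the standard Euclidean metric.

Squared Euclidean distances:
d²(Z, Site 0) = (12−12)² + (21−9)² = 0 + 144 = 144
d²(Z, Site 1) = (12−25)² + (21−11)² = 169 + 100 = 269
d²(Z, Site 2) = (12−8)² + (21−9)² = 16 + 144 = 160
d²(Z, Site 3) = (12−20)² + (21−2)² = 64 + 361 = 425
d²(Z, Site 4) = (12−30)² + (21−1)² = 324 + 400 = 724
d²(Z, Site 5) = (12−20)² + (21−13)² = 64 + 64 = 128
d²(Z, Site 6) = (12−14)² + (21−6)² = 4 + 225 = 229
Site 5 is nearest.

Site 5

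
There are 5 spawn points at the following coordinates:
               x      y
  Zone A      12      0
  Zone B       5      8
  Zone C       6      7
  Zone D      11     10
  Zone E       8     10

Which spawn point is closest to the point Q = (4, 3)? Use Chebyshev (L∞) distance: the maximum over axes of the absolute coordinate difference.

d(Q, Zone A) = max(8, 3) = 8
d(Q, Zone B) = max(1, 5) = 5
d(Q, Zone C) = max(2, 4) = 4
d(Q, Zone D) = max(7, 7) = 7
d(Q, Zone E) = max(4, 7) = 7
Zone C is nearest.

Zone C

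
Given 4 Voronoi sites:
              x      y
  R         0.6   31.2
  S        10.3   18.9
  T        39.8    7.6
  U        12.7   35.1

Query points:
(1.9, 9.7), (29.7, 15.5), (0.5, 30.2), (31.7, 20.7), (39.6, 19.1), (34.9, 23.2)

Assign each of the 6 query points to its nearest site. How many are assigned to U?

0

(1.9, 9.7) — d² to each: R:463.94, S:155.2, T:1440.82, U:761.8 → nearest is S
(29.7, 15.5) — d² to each: R:1093.3, S:387.92, T:164.42, U:673.16 → nearest is T
(0.5, 30.2) — d² to each: R:1.01, S:223.73, T:2055.25, U:172.85 → nearest is R
(31.7, 20.7) — d² to each: R:1077.46, S:461.2, T:237.22, U:568.36 → nearest is T
(39.6, 19.1) — d² to each: R:1667.41, S:858.53, T:132.29, U:979.61 → nearest is T
(34.9, 23.2) — d² to each: R:1240.49, S:623.65, T:267.37, U:634.45 → nearest is T
0 of the 6 points have U as nearest.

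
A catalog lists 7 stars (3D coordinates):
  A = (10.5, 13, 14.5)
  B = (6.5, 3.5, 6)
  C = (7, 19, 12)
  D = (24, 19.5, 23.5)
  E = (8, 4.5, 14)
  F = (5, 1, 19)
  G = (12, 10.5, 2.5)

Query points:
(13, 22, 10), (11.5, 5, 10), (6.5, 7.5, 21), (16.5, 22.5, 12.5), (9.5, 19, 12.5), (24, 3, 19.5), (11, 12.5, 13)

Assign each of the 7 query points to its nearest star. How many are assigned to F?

1

(13, 22, 10) — d² to each: A:107.5, B:400.5, C:49, D:309.5, E:347.25, F:586, G:189.5 → nearest is C
(11.5, 5, 10) — d² to each: A:85.25, B:43.25, C:220.25, D:548.75, E:28.5, F:139.25, G:86.75 → nearest is E
(6.5, 7.5, 21) — d² to each: A:88.5, B:241, C:213.5, D:456.5, E:60.25, F:48.5, G:381.5 → nearest is F
(16.5, 22.5, 12.5) — d² to each: A:130.25, B:503.25, C:102.75, D:186.25, E:398.5, F:636.75, G:264.25 → nearest is C
(9.5, 19, 12.5) — d² to each: A:41, B:291.5, C:6.5, D:331.5, E:214.75, F:386.5, G:178.5 → nearest is C
(24, 3, 19.5) — d² to each: A:307.25, B:488.75, C:601.25, D:288.25, E:288.5, F:365.25, G:489.25 → nearest is D
(11, 12.5, 13) — d² to each: A:2.75, B:150.25, C:59.25, D:328.25, E:74, F:204.25, G:115.25 → nearest is A
1 of the 7 points has F as nearest.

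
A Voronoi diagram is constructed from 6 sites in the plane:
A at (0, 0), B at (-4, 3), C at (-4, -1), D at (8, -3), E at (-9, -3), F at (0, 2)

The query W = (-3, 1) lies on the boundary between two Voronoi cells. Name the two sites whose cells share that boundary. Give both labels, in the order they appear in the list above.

Squared distances from W to each site:
|WA|² = (-3−0)² + (1−0)² = 9 + 1 = 10
|WB|² = (-3−(-4))² + (1−3)² = 1 + 4 = 5
|WC|² = (-3−(-4))² + (1−(-1))² = 1 + 4 = 5
|WD|² = (-3−8)² + (1−(-3))² = 121 + 16 = 137
|WE|² = (-3−(-9))² + (1−(-3))² = 36 + 16 = 52
|WF|² = (-3−0)² + (1−2)² = 9 + 1 = 10
W is equidistant from B and C (both at squared distance 5), and every other site is strictly farther — so W lies on the B–C Voronoi edge.

B and C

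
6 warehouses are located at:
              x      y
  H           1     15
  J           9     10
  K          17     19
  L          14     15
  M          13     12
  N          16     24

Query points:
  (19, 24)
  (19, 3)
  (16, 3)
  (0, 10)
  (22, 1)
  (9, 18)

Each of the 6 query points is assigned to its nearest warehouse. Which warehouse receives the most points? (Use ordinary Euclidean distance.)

(19, 24) — d² to each: H:405, J:296, K:29, L:106, M:180, N:9 → nearest is N
(19, 3) — d² to each: H:468, J:149, K:260, L:169, M:117, N:450 → nearest is M
(16, 3) — d² to each: H:369, J:98, K:257, L:148, M:90, N:441 → nearest is M
(0, 10) — d² to each: H:26, J:81, K:370, L:221, M:173, N:452 → nearest is H
(22, 1) — d² to each: H:637, J:250, K:349, L:260, M:202, N:565 → nearest is M
(9, 18) — d² to each: H:73, J:64, K:65, L:34, M:52, N:85 → nearest is L
Tally — H:1, L:1, M:3, N:1. M captures the most (3).

M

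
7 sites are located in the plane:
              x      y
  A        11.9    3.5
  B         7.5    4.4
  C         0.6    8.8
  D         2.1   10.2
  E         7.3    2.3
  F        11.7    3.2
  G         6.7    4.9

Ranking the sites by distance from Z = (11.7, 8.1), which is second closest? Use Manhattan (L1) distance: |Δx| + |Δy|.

d(Z,A) = |11.7−11.9| + |8.1−3.5| = 0.2 + 4.6 = 4.8
d(Z,B) = |11.7−7.5| + |8.1−4.4| = 4.2 + 3.7 = 7.9
d(Z,C) = |11.7−0.6| + |8.1−8.8| = 11.1 + 0.7 = 11.8
d(Z,D) = |11.7−2.1| + |8.1−10.2| = 9.6 + 2.1 = 11.7
d(Z,E) = |11.7−7.3| + |8.1−2.3| = 4.4 + 5.8 = 10.2
d(Z,F) = |11.7−11.7| + |8.1−3.2| = 0 + 4.9 = 4.9
d(Z,G) = |11.7−6.7| + |8.1−4.9| = 5 + 3.2 = 8.2
Sorted ascending: A, F, B, … — the second-nearest is F.

F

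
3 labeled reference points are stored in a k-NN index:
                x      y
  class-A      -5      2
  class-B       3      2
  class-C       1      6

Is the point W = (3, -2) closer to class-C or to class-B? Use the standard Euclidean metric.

class-B

Compare squared distances:
d²(W, class-C) = (3−1)² + (-2−6)² = 4 + 64 = 68
d²(W, class-B) = (3−3)² + (-2−2)² = 0 + 16 = 16
68 > 16, so class-B is closer.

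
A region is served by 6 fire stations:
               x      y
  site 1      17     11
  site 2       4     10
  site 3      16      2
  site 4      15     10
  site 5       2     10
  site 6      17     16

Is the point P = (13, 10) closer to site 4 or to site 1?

Compare squared distances:
d²(P, site 4) = (13−15)² + (10−10)² = 4 + 0 = 4
d²(P, site 1) = (13−17)² + (10−11)² = 16 + 1 = 17
4 < 17, so site 4 is closer.

site 4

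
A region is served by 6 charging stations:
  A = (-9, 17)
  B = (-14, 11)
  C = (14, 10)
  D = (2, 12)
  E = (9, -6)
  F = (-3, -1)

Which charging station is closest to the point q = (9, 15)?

Squared Euclidean distances:
|qA|² = (9−(-9))² + (15−17)² = 324 + 4 = 328
|qB|² = (9−(-14))² + (15−11)² = 529 + 16 = 545
|qC|² = (9−14)² + (15−10)² = 25 + 25 = 50
|qD|² = (9−2)² + (15−12)² = 49 + 9 = 58
|qE|² = (9−9)² + (15−(-6))² = 0 + 441 = 441
|qF|² = (9−(-3))² + (15−(-1))² = 144 + 256 = 400
C is nearest.

C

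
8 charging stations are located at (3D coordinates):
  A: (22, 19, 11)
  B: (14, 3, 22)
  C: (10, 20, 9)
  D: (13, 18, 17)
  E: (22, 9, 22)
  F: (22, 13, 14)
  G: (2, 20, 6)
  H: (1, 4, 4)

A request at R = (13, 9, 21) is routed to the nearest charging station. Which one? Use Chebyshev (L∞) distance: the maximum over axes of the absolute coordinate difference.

d(R,A) = max(9, 10, 10) = 10
d(R,B) = max(1, 6, 1) = 6
d(R,C) = max(3, 11, 12) = 12
d(R,D) = max(0, 9, 4) = 9
d(R,E) = max(9, 0, 1) = 9
d(R,F) = max(9, 4, 7) = 9
d(R,G) = max(11, 11, 15) = 15
d(R,H) = max(12, 5, 17) = 17
B is nearest.

B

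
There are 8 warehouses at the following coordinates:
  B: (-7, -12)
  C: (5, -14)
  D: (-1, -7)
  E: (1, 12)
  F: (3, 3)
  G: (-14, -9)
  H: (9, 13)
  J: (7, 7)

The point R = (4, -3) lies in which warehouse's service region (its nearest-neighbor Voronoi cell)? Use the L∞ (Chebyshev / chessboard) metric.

D

d(R,B) = max(11, 9) = 11
d(R,C) = max(1, 11) = 11
d(R,D) = max(5, 4) = 5
d(R,E) = max(3, 15) = 15
d(R,F) = max(1, 6) = 6
d(R,G) = max(18, 6) = 18
d(R,H) = max(5, 16) = 16
d(R,J) = max(3, 10) = 10
D is nearest.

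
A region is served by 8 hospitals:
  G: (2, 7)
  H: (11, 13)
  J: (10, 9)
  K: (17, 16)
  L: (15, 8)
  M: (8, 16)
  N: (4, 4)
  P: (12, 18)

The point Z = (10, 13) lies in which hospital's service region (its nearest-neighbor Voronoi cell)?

Compare squared distances (the ordering matches that of the actual distances):
|ZG|² = (10−2)² + (13−7)² = 64 + 36 = 100
|ZH|² = (10−11)² + (13−13)² = 1 + 0 = 1
|ZJ|² = (10−10)² + (13−9)² = 0 + 16 = 16
|ZK|² = (10−17)² + (13−16)² = 49 + 9 = 58
|ZL|² = (10−15)² + (13−8)² = 25 + 25 = 50
|ZM|² = (10−8)² + (13−16)² = 4 + 9 = 13
|ZN|² = (10−4)² + (13−4)² = 36 + 81 = 117
|ZP|² = (10−12)² + (13−18)² = 4 + 25 = 29
The smallest is to H, so Z lies in the Voronoi region of H.

H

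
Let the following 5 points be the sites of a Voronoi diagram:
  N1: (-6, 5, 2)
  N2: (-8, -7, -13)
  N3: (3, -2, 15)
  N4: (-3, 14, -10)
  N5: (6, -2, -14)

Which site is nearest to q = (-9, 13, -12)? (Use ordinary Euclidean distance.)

N4

Compare squared distances (the ordering matches that of the actual distances):
|qN1|² = (-9−(-6))² + (13−5)² + (-12−2)² = 9 + 64 + 196 = 269
|qN2|² = (-9−(-8))² + (13−(-7))² + (-12−(-13))² = 1 + 400 + 1 = 402
|qN3|² = (-9−3)² + (13−(-2))² + (-12−15)² = 144 + 225 + 729 = 1098
|qN4|² = (-9−(-3))² + (13−14)² + (-12−(-10))² = 36 + 1 + 4 = 41
|qN5|² = (-9−6)² + (13−(-2))² + (-12−(-14))² = 225 + 225 + 4 = 454
Minimum is at N4.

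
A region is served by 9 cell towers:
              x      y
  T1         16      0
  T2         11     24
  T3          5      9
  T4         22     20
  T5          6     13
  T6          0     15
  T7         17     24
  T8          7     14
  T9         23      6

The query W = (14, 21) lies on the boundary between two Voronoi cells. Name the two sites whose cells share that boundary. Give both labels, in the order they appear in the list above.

T2 and T7

Squared distances from W to each site:
|WT1|² = (14−16)² + (21−0)² = 4 + 441 = 445
|WT2|² = (14−11)² + (21−24)² = 9 + 9 = 18
|WT3|² = (14−5)² + (21−9)² = 81 + 144 = 225
|WT4|² = (14−22)² + (21−20)² = 64 + 1 = 65
|WT5|² = (14−6)² + (21−13)² = 64 + 64 = 128
|WT6|² = (14−0)² + (21−15)² = 196 + 36 = 232
|WT7|² = (14−17)² + (21−24)² = 9 + 9 = 18
|WT8|² = (14−7)² + (21−14)² = 49 + 49 = 98
|WT9|² = (14−23)² + (21−6)² = 81 + 225 = 306
W is equidistant from T2 and T7 (both at squared distance 18), and every other site is strictly farther — so W lies on the T2–T7 Voronoi edge.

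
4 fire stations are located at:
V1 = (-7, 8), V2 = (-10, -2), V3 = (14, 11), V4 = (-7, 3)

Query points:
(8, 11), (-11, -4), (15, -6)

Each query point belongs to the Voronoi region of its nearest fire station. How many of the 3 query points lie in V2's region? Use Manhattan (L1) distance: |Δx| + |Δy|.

1

(8, 11) — d to each: V1:18, V2:31, V3:6, V4:23 → nearest is V3
(-11, -4) — d to each: V1:16, V2:3, V3:40, V4:11 → nearest is V2
(15, -6) — d to each: V1:36, V2:29, V3:18, V4:31 → nearest is V3
1 of the 3 points has V2 as nearest.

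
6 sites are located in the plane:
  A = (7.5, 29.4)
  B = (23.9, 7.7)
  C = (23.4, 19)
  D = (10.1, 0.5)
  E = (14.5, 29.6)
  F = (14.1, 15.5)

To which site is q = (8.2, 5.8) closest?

D

Squared Euclidean distances:
|qA|² = (8.2−7.5)² + (5.8−29.4)² = 0.49 + 556.96 = 557.45
|qB|² = (8.2−23.9)² + (5.8−7.7)² = 246.49 + 3.61 = 250.1
|qC|² = (8.2−23.4)² + (5.8−19)² = 231.04 + 174.24 = 405.28
|qD|² = (8.2−10.1)² + (5.8−0.5)² = 3.61 + 28.09 = 31.7
|qE|² = (8.2−14.5)² + (5.8−29.6)² = 39.69 + 566.44 = 606.13
|qF|² = (8.2−14.1)² + (5.8−15.5)² = 34.81 + 94.09 = 128.9
Minimum is at D.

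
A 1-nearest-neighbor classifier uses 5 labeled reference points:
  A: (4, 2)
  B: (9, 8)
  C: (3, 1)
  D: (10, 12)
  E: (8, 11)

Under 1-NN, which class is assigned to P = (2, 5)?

Since √ is increasing, it suffices to compare squared distances:
|PA|² = (2−4)² + (5−2)² = 4 + 9 = 13
|PB|² = (2−9)² + (5−8)² = 49 + 9 = 58
|PC|² = (2−3)² + (5−1)² = 1 + 16 = 17
|PD|² = (2−10)² + (5−12)² = 64 + 49 = 113
|PE|² = (2−8)² + (5−11)² = 36 + 36 = 72
The smallest is to A, so P lies in the Voronoi region of A.

A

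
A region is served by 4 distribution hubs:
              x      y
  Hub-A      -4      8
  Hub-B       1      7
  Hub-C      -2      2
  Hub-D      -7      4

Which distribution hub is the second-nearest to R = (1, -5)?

Hub-B

Squared Euclidean distances:
d²(R, Hub-A) = (1−(-4))² + (-5−8)² = 25 + 169 = 194
d²(R, Hub-B) = (1−1)² + (-5−7)² = 0 + 144 = 144
d²(R, Hub-C) = (1−(-2))² + (-5−2)² = 9 + 49 = 58
d²(R, Hub-D) = (1−(-7))² + (-5−4)² = 64 + 81 = 145
Sorted ascending: Hub-C, Hub-B, Hub-D, … — the second-nearest is Hub-B.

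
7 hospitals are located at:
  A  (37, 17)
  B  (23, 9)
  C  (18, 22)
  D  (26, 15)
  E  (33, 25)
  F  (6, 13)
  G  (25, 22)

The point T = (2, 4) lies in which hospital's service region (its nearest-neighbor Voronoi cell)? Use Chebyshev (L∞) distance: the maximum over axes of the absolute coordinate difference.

F

d(T,A) = max(35, 13) = 35
d(T,B) = max(21, 5) = 21
d(T,C) = max(16, 18) = 18
d(T,D) = max(24, 11) = 24
d(T,E) = max(31, 21) = 31
d(T,F) = max(4, 9) = 9
d(T,G) = max(23, 18) = 23
Minimum is at F.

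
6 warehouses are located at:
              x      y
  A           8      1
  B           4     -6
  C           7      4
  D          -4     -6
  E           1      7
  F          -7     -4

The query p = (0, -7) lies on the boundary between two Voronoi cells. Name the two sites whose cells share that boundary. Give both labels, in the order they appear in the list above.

B and D

Squared distances from p to each site:
|pA|² = (0−8)² + (-7−1)² = 64 + 64 = 128
|pB|² = (0−4)² + (-7−(-6))² = 16 + 1 = 17
|pC|² = (0−7)² + (-7−4)² = 49 + 121 = 170
|pD|² = (0−(-4))² + (-7−(-6))² = 16 + 1 = 17
|pE|² = (0−1)² + (-7−7)² = 1 + 196 = 197
|pF|² = (0−(-7))² + (-7−(-4))² = 49 + 9 = 58
p is equidistant from B and D (both at squared distance 17), and every other site is strictly farther — so p lies on the B–D Voronoi edge.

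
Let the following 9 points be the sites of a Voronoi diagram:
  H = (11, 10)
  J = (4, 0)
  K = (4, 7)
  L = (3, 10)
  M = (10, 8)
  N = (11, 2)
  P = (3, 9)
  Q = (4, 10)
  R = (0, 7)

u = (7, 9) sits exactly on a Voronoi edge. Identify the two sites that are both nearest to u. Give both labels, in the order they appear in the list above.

Squared distances from u to each site:
|uH|² = 16 + 1 = 17
|uJ|² = 9 + 81 = 90
|uK|² = 9 + 4 = 13
|uL|² = 16 + 1 = 17
|uM|² = 9 + 1 = 10
|uN|² = 16 + 49 = 65
|uP|² = 16 + 0 = 16
|uQ|² = 9 + 1 = 10
|uR|² = 49 + 4 = 53
u is equidistant from M and Q (both at squared distance 10), and every other site is strictly farther — so u lies on the M–Q Voronoi edge.

M and Q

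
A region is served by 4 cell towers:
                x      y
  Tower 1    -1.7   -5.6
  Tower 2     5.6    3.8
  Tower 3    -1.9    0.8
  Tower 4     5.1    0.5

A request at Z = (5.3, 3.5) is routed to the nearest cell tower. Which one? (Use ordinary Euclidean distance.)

Since √ is increasing, it suffices to compare squared distances:
d²(Z, Tower 1) = (5.3−(-1.7))² + (3.5−(-5.6))² = 49 + 82.81 = 131.81
d²(Z, Tower 2) = (5.3−5.6)² + (3.5−3.8)² = 0.09 + 0.09 = 0.18
d²(Z, Tower 3) = (5.3−(-1.9))² + (3.5−0.8)² = 51.84 + 7.29 = 59.13
d²(Z, Tower 4) = (5.3−5.1)² + (3.5−0.5)² = 0.04 + 9 = 9.04
Minimum is at Tower 2.

Tower 2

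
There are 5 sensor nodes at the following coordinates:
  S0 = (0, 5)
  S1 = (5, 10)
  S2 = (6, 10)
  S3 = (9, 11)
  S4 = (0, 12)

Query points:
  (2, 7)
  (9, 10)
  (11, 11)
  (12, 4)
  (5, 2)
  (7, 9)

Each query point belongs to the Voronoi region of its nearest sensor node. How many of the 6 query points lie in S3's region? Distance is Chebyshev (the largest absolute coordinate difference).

(2, 7) — d to each: S0:2, S1:3, S2:4, S3:7, S4:5 → nearest is S0
(9, 10) — d to each: S0:9, S1:4, S2:3, S3:1, S4:9 → nearest is S3
(11, 11) — d to each: S0:11, S1:6, S2:5, S3:2, S4:11 → nearest is S3
(12, 4) — d to each: S0:12, S1:7, S2:6, S3:7, S4:12 → nearest is S2
(5, 2) — d to each: S0:5, S1:8, S2:8, S3:9, S4:10 → nearest is S0
(7, 9) — d to each: S0:7, S1:2, S2:1, S3:2, S4:7 → nearest is S2
2 of the 6 points have S3 as nearest.

2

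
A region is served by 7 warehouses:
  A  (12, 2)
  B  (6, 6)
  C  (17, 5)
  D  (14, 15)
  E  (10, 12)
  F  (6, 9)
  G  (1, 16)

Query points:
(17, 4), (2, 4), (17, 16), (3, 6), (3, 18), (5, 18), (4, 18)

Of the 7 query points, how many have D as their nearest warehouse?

1

(17, 4) — d² to each: A:29, B:125, C:1, D:130, E:113, F:146, G:400 → nearest is C
(2, 4) — d² to each: A:104, B:20, C:226, D:265, E:128, F:41, G:145 → nearest is B
(17, 16) — d² to each: A:221, B:221, C:121, D:10, E:65, F:170, G:256 → nearest is D
(3, 6) — d² to each: A:97, B:9, C:197, D:202, E:85, F:18, G:104 → nearest is B
(3, 18) — d² to each: A:337, B:153, C:365, D:130, E:85, F:90, G:8 → nearest is G
(5, 18) — d² to each: A:305, B:145, C:313, D:90, E:61, F:82, G:20 → nearest is G
(4, 18) — d² to each: A:320, B:148, C:338, D:109, E:72, F:85, G:13 → nearest is G
1 of the 7 points has D as nearest.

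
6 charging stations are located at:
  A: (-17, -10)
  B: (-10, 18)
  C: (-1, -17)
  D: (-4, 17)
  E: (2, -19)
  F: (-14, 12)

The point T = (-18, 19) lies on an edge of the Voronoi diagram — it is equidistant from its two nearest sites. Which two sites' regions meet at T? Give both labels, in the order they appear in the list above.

Squared distances from T to each site:
|TA|² = (-18−(-17))² + (19−(-10))² = 1 + 841 = 842
|TB|² = (-18−(-10))² + (19−18)² = 64 + 1 = 65
|TC|² = (-18−(-1))² + (19−(-17))² = 289 + 1296 = 1585
|TD|² = (-18−(-4))² + (19−17)² = 196 + 4 = 200
|TE|² = (-18−2)² + (19−(-19))² = 400 + 1444 = 1844
|TF|² = (-18−(-14))² + (19−12)² = 16 + 49 = 65
T is equidistant from B and F (both at squared distance 65), and every other site is strictly farther — so T lies on the B–F Voronoi edge.

B and F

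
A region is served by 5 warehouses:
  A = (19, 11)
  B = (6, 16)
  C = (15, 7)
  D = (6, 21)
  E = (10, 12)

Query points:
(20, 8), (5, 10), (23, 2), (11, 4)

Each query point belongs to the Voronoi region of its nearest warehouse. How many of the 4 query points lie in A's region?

1

(20, 8) — d² to each: A:10, B:260, C:26, D:365, E:116 → nearest is A
(5, 10) — d² to each: A:197, B:37, C:109, D:122, E:29 → nearest is E
(23, 2) — d² to each: A:97, B:485, C:89, D:650, E:269 → nearest is C
(11, 4) — d² to each: A:113, B:169, C:25, D:314, E:65 → nearest is C
1 of the 4 points has A as nearest.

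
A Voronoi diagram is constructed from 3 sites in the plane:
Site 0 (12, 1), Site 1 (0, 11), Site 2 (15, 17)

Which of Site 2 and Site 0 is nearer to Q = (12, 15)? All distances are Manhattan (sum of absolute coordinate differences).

Site 2

d(Q, Site 2) = |12−15| + |15−17| = 3 + 2 = 5
d(Q, Site 0) = |12−12| + |15−1| = 0 + 14 = 14
5 < 14, so Site 2 is closer.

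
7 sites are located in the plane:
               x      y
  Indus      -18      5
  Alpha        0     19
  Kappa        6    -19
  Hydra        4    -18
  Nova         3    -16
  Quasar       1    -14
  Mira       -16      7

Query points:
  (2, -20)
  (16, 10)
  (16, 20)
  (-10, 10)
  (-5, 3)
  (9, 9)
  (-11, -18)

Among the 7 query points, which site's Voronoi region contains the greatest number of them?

Alpha

(2, -20) — d² to each: Indus:1025, Alpha:1525, Kappa:17, Hydra:8, Nova:17, Quasar:37, Mira:1053 → nearest is Hydra
(16, 10) — d² to each: Indus:1181, Alpha:337, Kappa:941, Hydra:928, Nova:845, Quasar:801, Mira:1033 → nearest is Alpha
(16, 20) — d² to each: Indus:1381, Alpha:257, Kappa:1621, Hydra:1588, Nova:1465, Quasar:1381, Mira:1193 → nearest is Alpha
(-10, 10) — d² to each: Indus:89, Alpha:181, Kappa:1097, Hydra:980, Nova:845, Quasar:697, Mira:45 → nearest is Mira
(-5, 3) — d² to each: Indus:173, Alpha:281, Kappa:605, Hydra:522, Nova:425, Quasar:325, Mira:137 → nearest is Mira
(9, 9) — d² to each: Indus:745, Alpha:181, Kappa:793, Hydra:754, Nova:661, Quasar:593, Mira:629 → nearest is Alpha
(-11, -18) — d² to each: Indus:578, Alpha:1490, Kappa:290, Hydra:225, Nova:200, Quasar:160, Mira:650 → nearest is Quasar
Tally — Alpha:3, Hydra:1, Quasar:1, Mira:2. Alpha captures the most (3).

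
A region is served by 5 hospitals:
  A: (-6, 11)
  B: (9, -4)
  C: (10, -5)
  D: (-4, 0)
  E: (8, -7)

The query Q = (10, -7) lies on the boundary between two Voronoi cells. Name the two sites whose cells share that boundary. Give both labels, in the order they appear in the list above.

C and E

Squared distances from Q to each site:
|QA|² = (10−(-6))² + (-7−11)² = 256 + 324 = 580
|QB|² = (10−9)² + (-7−(-4))² = 1 + 9 = 10
|QC|² = (10−10)² + (-7−(-5))² = 0 + 4 = 4
|QD|² = (10−(-4))² + (-7−0)² = 196 + 49 = 245
|QE|² = (10−8)² + (-7−(-7))² = 4 + 0 = 4
Q is equidistant from C and E (both at squared distance 4), and every other site is strictly farther — so Q lies on the C–E Voronoi edge.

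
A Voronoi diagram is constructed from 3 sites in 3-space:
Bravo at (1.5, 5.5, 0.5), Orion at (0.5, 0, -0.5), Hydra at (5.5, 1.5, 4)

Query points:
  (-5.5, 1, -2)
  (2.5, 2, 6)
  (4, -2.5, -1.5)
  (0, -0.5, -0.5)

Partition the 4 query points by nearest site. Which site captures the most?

Orion

(-5.5, 1, -2) — d² to each: Bravo:75.5, Orion:39.25, Hydra:157.25 → nearest is Orion
(2.5, 2, 6) — d² to each: Bravo:43.5, Orion:50.25, Hydra:13.25 → nearest is Hydra
(4, -2.5, -1.5) — d² to each: Bravo:74.25, Orion:19.5, Hydra:48.5 → nearest is Orion
(0, -0.5, -0.5) — d² to each: Bravo:39.25, Orion:0.5, Hydra:54.5 → nearest is Orion
Tally — Orion:3, Hydra:1. Orion captures the most (3).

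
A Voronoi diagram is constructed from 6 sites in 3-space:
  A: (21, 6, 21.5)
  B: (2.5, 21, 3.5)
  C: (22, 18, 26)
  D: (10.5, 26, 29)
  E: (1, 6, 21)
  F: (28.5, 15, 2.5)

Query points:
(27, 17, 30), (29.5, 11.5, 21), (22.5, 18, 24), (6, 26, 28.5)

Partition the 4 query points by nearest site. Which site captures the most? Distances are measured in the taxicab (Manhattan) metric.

C

(27, 17, 30) — d to each: A:25.5, B:55, C:10, D:26.5, E:46, F:31 → nearest is C
(29.5, 11.5, 21) — d to each: A:14.5, B:54, C:19, D:41.5, E:34, F:23 → nearest is A
(22.5, 18, 24) — d to each: A:16, B:43.5, C:2.5, D:25, E:36.5, F:30.5 → nearest is C
(6, 26, 28.5) — d to each: A:42, B:33.5, C:26.5, D:5, E:32.5, F:59.5 → nearest is D
Tally — A:1, C:2, D:1. C captures the most (2).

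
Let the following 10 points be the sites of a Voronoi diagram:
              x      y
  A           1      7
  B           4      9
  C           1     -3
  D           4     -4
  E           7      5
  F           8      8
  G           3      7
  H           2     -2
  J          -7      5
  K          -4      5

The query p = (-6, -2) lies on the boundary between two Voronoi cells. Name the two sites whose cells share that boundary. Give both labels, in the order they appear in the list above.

C and J

Squared distances from p to each site:
|pA|² = (-6−1)² + (-2−7)² = 49 + 81 = 130
|pB|² = (-6−4)² + (-2−9)² = 100 + 121 = 221
|pC|² = (-6−1)² + (-2−(-3))² = 49 + 1 = 50
|pD|² = (-6−4)² + (-2−(-4))² = 100 + 4 = 104
|pE|² = (-6−7)² + (-2−5)² = 169 + 49 = 218
|pF|² = (-6−8)² + (-2−8)² = 196 + 100 = 296
|pG|² = (-6−3)² + (-2−7)² = 81 + 81 = 162
|pH|² = (-6−2)² + (-2−(-2))² = 64 + 0 = 64
|pJ|² = (-6−(-7))² + (-2−5)² = 1 + 49 = 50
|pK|² = (-6−(-4))² + (-2−5)² = 4 + 49 = 53
p is equidistant from C and J (both at squared distance 50), and every other site is strictly farther — so p lies on the C–J Voronoi edge.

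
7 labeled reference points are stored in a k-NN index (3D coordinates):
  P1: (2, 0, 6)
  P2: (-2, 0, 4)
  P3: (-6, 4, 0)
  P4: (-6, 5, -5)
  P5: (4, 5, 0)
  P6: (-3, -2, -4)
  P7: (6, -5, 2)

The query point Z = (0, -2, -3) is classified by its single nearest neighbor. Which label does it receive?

Compare squared distances (the ordering matches that of the actual distances):
|ZP1|² = (0−2)² + (-2−0)² + (-3−6)² = 4 + 4 + 81 = 89
|ZP2|² = (0−(-2))² + (-2−0)² + (-3−4)² = 4 + 4 + 49 = 57
|ZP3|² = (0−(-6))² + (-2−4)² + (-3−0)² = 36 + 36 + 9 = 81
|ZP4|² = (0−(-6))² + (-2−5)² + (-3−(-5))² = 36 + 49 + 4 = 89
|ZP5|² = (0−4)² + (-2−5)² + (-3−0)² = 16 + 49 + 9 = 74
|ZP6|² = (0−(-3))² + (-2−(-2))² + (-3−(-4))² = 9 + 0 + 1 = 10
|ZP7|² = (0−6)² + (-2−(-5))² + (-3−2)² = 36 + 9 + 25 = 70
P6 is nearest.

P6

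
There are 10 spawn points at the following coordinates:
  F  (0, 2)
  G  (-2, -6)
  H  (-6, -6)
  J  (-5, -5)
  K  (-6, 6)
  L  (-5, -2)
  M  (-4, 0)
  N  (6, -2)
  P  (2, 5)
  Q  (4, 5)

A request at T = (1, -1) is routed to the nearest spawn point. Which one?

F

Squared Euclidean distances:
|TF|² = (1−0)² + (-1−2)² = 1 + 9 = 10
|TG|² = (1−(-2))² + (-1−(-6))² = 9 + 25 = 34
|TH|² = (1−(-6))² + (-1−(-6))² = 49 + 25 = 74
|TJ|² = (1−(-5))² + (-1−(-5))² = 36 + 16 = 52
|TK|² = (1−(-6))² + (-1−6)² = 49 + 49 = 98
|TL|² = (1−(-5))² + (-1−(-2))² = 36 + 1 = 37
|TM|² = (1−(-4))² + (-1−0)² = 25 + 1 = 26
|TN|² = (1−6)² + (-1−(-2))² = 25 + 1 = 26
|TP|² = (1−2)² + (-1−5)² = 1 + 36 = 37
|TQ|² = (1−4)² + (-1−5)² = 9 + 36 = 45
Minimum is at F.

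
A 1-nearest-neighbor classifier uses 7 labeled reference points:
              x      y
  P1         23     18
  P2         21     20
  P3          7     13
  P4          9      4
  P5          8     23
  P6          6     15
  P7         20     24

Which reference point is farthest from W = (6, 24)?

P4

Compare squared distances (the ordering matches that of the actual distances):
|WP1|² = (6−23)² + (24−18)² = 289 + 36 = 325
|WP2|² = (6−21)² + (24−20)² = 225 + 16 = 241
|WP3|² = (6−7)² + (24−13)² = 1 + 121 = 122
|WP4|² = (6−9)² + (24−4)² = 9 + 400 = 409
|WP5|² = (6−8)² + (24−23)² = 4 + 1 = 5
|WP6|² = (6−6)² + (24−15)² = 0 + 81 = 81
|WP7|² = (6−20)² + (24−24)² = 196 + 0 = 196
The largest is to P4.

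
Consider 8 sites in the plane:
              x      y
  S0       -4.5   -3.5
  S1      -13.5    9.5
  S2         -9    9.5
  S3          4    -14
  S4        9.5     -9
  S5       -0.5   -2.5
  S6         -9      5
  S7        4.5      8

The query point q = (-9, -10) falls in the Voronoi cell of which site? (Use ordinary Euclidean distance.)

Squared Euclidean distances:
|qS0|² = (-9−(-4.5))² + (-10−(-3.5))² = 20.25 + 42.25 = 62.5
|qS1|² = (-9−(-13.5))² + (-10−9.5)² = 20.25 + 380.25 = 400.5
|qS2|² = (-9−(-9))² + (-10−9.5)² = 0 + 380.25 = 380.25
|qS3|² = (-9−4)² + (-10−(-14))² = 169 + 16 = 185
|qS4|² = (-9−9.5)² + (-10−(-9))² = 342.25 + 1 = 343.25
|qS5|² = (-9−(-0.5))² + (-10−(-2.5))² = 72.25 + 56.25 = 128.5
|qS6|² = (-9−(-9))² + (-10−5)² = 0 + 225 = 225
|qS7|² = (-9−4.5)² + (-10−8)² = 182.25 + 324 = 506.25
S0 is nearest.

S0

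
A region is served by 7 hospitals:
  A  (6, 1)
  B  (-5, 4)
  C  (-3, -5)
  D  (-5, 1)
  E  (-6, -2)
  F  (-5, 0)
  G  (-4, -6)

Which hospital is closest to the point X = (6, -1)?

A

Since √ is increasing, it suffices to compare squared distances:
|XA|² = (6−6)² + (-1−1)² = 0 + 4 = 4
|XB|² = (6−(-5))² + (-1−4)² = 121 + 25 = 146
|XC|² = (6−(-3))² + (-1−(-5))² = 81 + 16 = 97
|XD|² = (6−(-5))² + (-1−1)² = 121 + 4 = 125
|XE|² = (6−(-6))² + (-1−(-2))² = 144 + 1 = 145
|XF|² = (6−(-5))² + (-1−0)² = 121 + 1 = 122
|XG|² = (6−(-4))² + (-1−(-6))² = 100 + 25 = 125
A is nearest.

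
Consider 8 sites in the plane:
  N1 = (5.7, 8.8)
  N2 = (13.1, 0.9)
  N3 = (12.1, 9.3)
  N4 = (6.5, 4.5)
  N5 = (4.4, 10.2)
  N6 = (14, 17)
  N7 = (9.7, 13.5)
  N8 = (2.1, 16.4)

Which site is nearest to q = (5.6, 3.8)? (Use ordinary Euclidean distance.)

N4

Squared Euclidean distances:
|qN1|² = 0.01 + 25 = 25.01
|qN2|² = 56.25 + 8.41 = 64.66
|qN3|² = 42.25 + 30.25 = 72.5
|qN4|² = 0.81 + 0.49 = 1.3
|qN5|² = 1.44 + 40.96 = 42.4
|qN6|² = 70.56 + 174.24 = 244.8
|qN7|² = 16.81 + 94.09 = 110.9
|qN8|² = 12.25 + 158.76 = 171.01
N4 is nearest.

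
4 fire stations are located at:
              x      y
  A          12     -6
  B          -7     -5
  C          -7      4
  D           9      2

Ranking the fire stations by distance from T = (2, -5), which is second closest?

Since √ is increasing, it suffices to compare squared distances:
|TA|² = (2−12)² + (-5−(-6))² = 100 + 1 = 101
|TB|² = (2−(-7))² + (-5−(-5))² = 81 + 0 = 81
|TC|² = (2−(-7))² + (-5−4)² = 81 + 81 = 162
|TD|² = (2−9)² + (-5−2)² = 49 + 49 = 98
Sorted ascending: B, D, A, … — the second-nearest is D.

D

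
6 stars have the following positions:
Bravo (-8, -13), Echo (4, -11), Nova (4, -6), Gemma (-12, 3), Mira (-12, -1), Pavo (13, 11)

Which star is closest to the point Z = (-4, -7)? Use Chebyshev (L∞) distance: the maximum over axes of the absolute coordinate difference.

d(Z, Bravo) = max(4, 6) = 6
d(Z, Echo) = max(8, 4) = 8
d(Z, Nova) = max(8, 1) = 8
d(Z, Gemma) = max(8, 10) = 10
d(Z, Mira) = max(8, 6) = 8
d(Z, Pavo) = max(17, 18) = 18
Bravo is nearest.

Bravo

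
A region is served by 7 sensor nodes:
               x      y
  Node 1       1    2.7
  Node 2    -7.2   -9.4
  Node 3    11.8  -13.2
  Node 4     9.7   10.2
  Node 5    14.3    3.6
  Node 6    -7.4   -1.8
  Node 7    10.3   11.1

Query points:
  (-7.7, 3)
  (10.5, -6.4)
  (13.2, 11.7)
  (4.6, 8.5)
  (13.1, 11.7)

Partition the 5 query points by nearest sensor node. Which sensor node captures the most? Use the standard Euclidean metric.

(-7.7, 3) — d² to each: Node 1:75.78, Node 2:154.01, Node 3:642.69, Node 4:354.6, Node 5:484.36, Node 6:23.13, Node 7:389.61 → nearest is Node 6
(10.5, -6.4) — d² to each: Node 1:173.06, Node 2:322.29, Node 3:47.93, Node 4:276.2, Node 5:114.44, Node 6:341.57, Node 7:306.29 → nearest is Node 3
(13.2, 11.7) — d² to each: Node 1:229.84, Node 2:861.37, Node 3:621.97, Node 4:14.5, Node 5:66.82, Node 6:606.61, Node 7:8.77 → nearest is Node 7
(4.6, 8.5) — d² to each: Node 1:46.6, Node 2:459.65, Node 3:522.73, Node 4:28.9, Node 5:118.1, Node 6:250.09, Node 7:39.25 → nearest is Node 4
(13.1, 11.7) — d² to each: Node 1:227.41, Node 2:857.3, Node 3:621.7, Node 4:13.81, Node 5:67.05, Node 6:602.5, Node 7:8.2 → nearest is Node 7
Tally — Node 3:1, Node 4:1, Node 6:1, Node 7:2. Node 7 captures the most (2).

Node 7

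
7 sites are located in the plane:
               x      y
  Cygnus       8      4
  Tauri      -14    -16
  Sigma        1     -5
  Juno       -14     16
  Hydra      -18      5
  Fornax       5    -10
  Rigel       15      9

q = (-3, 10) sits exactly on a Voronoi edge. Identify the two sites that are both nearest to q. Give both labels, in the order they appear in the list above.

Squared distances from q to each site:
d²(q, Cygnus) = (-3−8)² + (10−4)² = 121 + 36 = 157
d²(q, Tauri) = (-3−(-14))² + (10−(-16))² = 121 + 676 = 797
d²(q, Sigma) = (-3−1)² + (10−(-5))² = 16 + 225 = 241
d²(q, Juno) = (-3−(-14))² + (10−16)² = 121 + 36 = 157
d²(q, Hydra) = (-3−(-18))² + (10−5)² = 225 + 25 = 250
d²(q, Fornax) = (-3−5)² + (10−(-10))² = 64 + 400 = 464
d²(q, Rigel) = (-3−15)² + (10−9)² = 324 + 1 = 325
q is equidistant from Cygnus and Juno (both at squared distance 157), and every other site is strictly farther — so q lies on the Cygnus–Juno Voronoi edge.

Cygnus and Juno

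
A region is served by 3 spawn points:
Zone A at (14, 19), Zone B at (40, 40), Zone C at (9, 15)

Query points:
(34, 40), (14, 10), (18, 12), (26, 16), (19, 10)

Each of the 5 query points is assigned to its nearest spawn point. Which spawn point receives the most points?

(34, 40) — d² to each: Zone A:841, Zone B:36, Zone C:1250 → nearest is Zone B
(14, 10) — d² to each: Zone A:81, Zone B:1576, Zone C:50 → nearest is Zone C
(18, 12) — d² to each: Zone A:65, Zone B:1268, Zone C:90 → nearest is Zone A
(26, 16) — d² to each: Zone A:153, Zone B:772, Zone C:290 → nearest is Zone A
(19, 10) — d² to each: Zone A:106, Zone B:1341, Zone C:125 → nearest is Zone A
Tally — Zone A:3, Zone B:1, Zone C:1. Zone A captures the most (3).

Zone A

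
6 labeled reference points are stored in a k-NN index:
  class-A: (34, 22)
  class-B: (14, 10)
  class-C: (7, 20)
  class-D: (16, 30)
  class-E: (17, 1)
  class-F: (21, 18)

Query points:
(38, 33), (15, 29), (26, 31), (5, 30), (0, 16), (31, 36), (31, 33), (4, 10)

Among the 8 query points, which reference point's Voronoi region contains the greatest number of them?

class-A

(38, 33) — d² to each: class-A:137, class-B:1105, class-C:1130, class-D:493, class-E:1465, class-F:514 → nearest is class-A
(15, 29) — d² to each: class-A:410, class-B:362, class-C:145, class-D:2, class-E:788, class-F:157 → nearest is class-D
(26, 31) — d² to each: class-A:145, class-B:585, class-C:482, class-D:101, class-E:981, class-F:194 → nearest is class-D
(5, 30) — d² to each: class-A:905, class-B:481, class-C:104, class-D:121, class-E:985, class-F:400 → nearest is class-C
(0, 16) — d² to each: class-A:1192, class-B:232, class-C:65, class-D:452, class-E:514, class-F:445 → nearest is class-C
(31, 36) — d² to each: class-A:205, class-B:965, class-C:832, class-D:261, class-E:1421, class-F:424 → nearest is class-A
(31, 33) — d² to each: class-A:130, class-B:818, class-C:745, class-D:234, class-E:1220, class-F:325 → nearest is class-A
(4, 10) — d² to each: class-A:1044, class-B:100, class-C:109, class-D:544, class-E:250, class-F:353 → nearest is class-B
Tally — class-A:3, class-B:1, class-C:2, class-D:2. class-A captures the most (3).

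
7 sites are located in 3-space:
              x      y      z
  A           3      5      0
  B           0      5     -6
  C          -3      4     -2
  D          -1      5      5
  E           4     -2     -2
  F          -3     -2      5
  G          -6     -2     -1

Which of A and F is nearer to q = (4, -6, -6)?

A

Compare squared distances:
|qA|² = (4−3)² + (-6−5)² + (-6−0)² = 1 + 121 + 36 = 158
|qF|² = (4−(-3))² + (-6−(-2))² + (-6−5)² = 49 + 16 + 121 = 186
158 < 186, so A is closer.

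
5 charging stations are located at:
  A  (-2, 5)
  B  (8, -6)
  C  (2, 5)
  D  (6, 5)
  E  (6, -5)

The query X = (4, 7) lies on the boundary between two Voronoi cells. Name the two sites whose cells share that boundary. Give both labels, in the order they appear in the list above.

Squared distances from X to each site:
|XA|² = 36 + 4 = 40
|XB|² = 16 + 169 = 185
|XC|² = 4 + 4 = 8
|XD|² = 4 + 4 = 8
|XE|² = 4 + 144 = 148
X is equidistant from C and D (both at squared distance 8), and every other site is strictly farther — so X lies on the C–D Voronoi edge.

C and D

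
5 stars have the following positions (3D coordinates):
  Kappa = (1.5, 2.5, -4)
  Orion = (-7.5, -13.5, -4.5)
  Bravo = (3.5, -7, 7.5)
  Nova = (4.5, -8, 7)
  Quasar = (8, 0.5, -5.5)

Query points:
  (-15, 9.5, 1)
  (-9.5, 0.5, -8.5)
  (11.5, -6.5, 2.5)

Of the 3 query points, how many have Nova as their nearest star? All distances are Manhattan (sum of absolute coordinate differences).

(-15, 9.5, 1) — d to each: Kappa:28.5, Orion:36, Bravo:41.5, Nova:43, Quasar:38.5 → nearest is Kappa
(-9.5, 0.5, -8.5) — d to each: Kappa:17.5, Orion:20, Bravo:36.5, Nova:38, Quasar:20.5 → nearest is Kappa
(11.5, -6.5, 2.5) — d to each: Kappa:25.5, Orion:33, Bravo:13.5, Nova:13, Quasar:18.5 → nearest is Nova
1 of the 3 points has Nova as nearest.

1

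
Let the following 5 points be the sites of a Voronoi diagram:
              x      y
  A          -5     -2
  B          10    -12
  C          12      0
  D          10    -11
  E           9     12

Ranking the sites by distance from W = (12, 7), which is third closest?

Compare squared distances (the ordering matches that of the actual distances):
|WA|² = (12−(-5))² + (7−(-2))² = 289 + 81 = 370
|WB|² = (12−10)² + (7−(-12))² = 4 + 361 = 365
|WC|² = (12−12)² + (7−0)² = 0 + 49 = 49
|WD|² = (12−10)² + (7−(-11))² = 4 + 324 = 328
|WE|² = (12−9)² + (7−12)² = 9 + 25 = 34
Sorted ascending: E, C, D, B, … — the third-nearest is D.

D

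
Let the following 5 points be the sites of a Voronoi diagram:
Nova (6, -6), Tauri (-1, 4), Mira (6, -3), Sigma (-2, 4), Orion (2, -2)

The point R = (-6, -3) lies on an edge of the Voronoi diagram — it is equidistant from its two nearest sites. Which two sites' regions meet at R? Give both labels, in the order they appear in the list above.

Squared distances from R to each site:
d²(R, Nova) = (-6−6)² + (-3−(-6))² = 144 + 9 = 153
d²(R, Tauri) = (-6−(-1))² + (-3−4)² = 25 + 49 = 74
d²(R, Mira) = (-6−6)² + (-3−(-3))² = 144 + 0 = 144
d²(R, Sigma) = (-6−(-2))² + (-3−4)² = 16 + 49 = 65
d²(R, Orion) = (-6−2)² + (-3−(-2))² = 64 + 1 = 65
R is equidistant from Sigma and Orion (both at squared distance 65), and every other site is strictly farther — so R lies on the Sigma–Orion Voronoi edge.

Sigma and Orion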